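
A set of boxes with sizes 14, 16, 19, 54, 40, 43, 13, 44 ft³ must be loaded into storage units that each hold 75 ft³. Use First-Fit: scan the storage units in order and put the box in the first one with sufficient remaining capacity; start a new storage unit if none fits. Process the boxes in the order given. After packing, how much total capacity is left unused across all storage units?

132

Put 14 ft³ in storage unit 1; 61 ft³ remain.
Put 16 ft³ in storage unit 1; 45 ft³ remain.
Put 19 ft³ in storage unit 1; 26 ft³ remain.
Put 54 ft³ in storage unit 2; 21 ft³ remain.
Put 40 ft³ in storage unit 3; 35 ft³ remain.
Put 43 ft³ in storage unit 4; 32 ft³ remain.
Put 13 ft³ in storage unit 1; 13 ft³ remain.
Put 44 ft³ in storage unit 5; 31 ft³ remain.
5 storage units × 75 ft³ = 375 ft³; used 243 ft³; unused 132 ft³.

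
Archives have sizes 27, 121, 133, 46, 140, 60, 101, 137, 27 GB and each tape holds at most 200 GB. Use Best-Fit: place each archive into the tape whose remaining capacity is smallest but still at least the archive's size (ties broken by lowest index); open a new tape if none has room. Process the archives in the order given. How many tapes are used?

tape 1: place 27 GB, 173 GB left
tape 1: place 121 GB, 52 GB left
tape 2: place 133 GB, 67 GB left
tape 1: place 46 GB, 6 GB left
tape 3: place 140 GB, 60 GB left
tape 3: place 60 GB, 0 GB left
tape 4: place 101 GB, 99 GB left
tape 5: place 137 GB, 63 GB left
tape 5: place 27 GB, 36 GB left
Final tapes: [27,121,46] [133] [140,60] [101] [137,27].

5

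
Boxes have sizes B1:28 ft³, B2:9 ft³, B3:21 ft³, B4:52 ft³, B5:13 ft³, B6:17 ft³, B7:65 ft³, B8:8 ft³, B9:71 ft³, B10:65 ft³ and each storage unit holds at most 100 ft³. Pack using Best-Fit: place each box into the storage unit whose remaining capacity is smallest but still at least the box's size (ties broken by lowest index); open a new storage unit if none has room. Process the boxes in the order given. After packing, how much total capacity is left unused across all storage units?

151

B1 (28 ft³) → storage unit 1 (remaining 72 ft³)
B2 (9 ft³) → storage unit 1 (remaining 63 ft³)
B3 (21 ft³) → storage unit 1 (remaining 42 ft³)
B4 (52 ft³) → storage unit 2 (remaining 48 ft³)
B5 (13 ft³) → storage unit 1 (remaining 29 ft³)
B6 (17 ft³) → storage unit 1 (remaining 12 ft³)
B7 (65 ft³) → storage unit 3 (remaining 35 ft³)
B8 (8 ft³) → storage unit 1 (remaining 4 ft³)
B9 (71 ft³) → storage unit 4 (remaining 29 ft³)
B10 (65 ft³) → storage unit 5 (remaining 35 ft³)
5 storage units × 100 ft³ = 500 ft³; used 349 ft³; unused 151 ft³.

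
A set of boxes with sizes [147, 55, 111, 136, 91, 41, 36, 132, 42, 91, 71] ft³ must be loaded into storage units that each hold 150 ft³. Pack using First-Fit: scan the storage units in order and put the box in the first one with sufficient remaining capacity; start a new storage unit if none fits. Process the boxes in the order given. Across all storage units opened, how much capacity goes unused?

247

Put 147 ft³ in storage unit 1; 3 ft³ remain.
Put 55 ft³ in storage unit 2; 95 ft³ remain.
Put 111 ft³ in storage unit 3; 39 ft³ remain.
Put 136 ft³ in storage unit 4; 14 ft³ remain.
Put 91 ft³ in storage unit 2; 4 ft³ remain.
Put 41 ft³ in storage unit 5; 109 ft³ remain.
Put 36 ft³ in storage unit 3; 3 ft³ remain.
Put 132 ft³ in storage unit 6; 18 ft³ remain.
Put 42 ft³ in storage unit 5; 67 ft³ remain.
Put 91 ft³ in storage unit 7; 59 ft³ remain.
Put 71 ft³ in storage unit 8; 79 ft³ remain.
8 storage units × 150 ft³ = 1200 ft³; used 953 ft³; unused 247 ft³.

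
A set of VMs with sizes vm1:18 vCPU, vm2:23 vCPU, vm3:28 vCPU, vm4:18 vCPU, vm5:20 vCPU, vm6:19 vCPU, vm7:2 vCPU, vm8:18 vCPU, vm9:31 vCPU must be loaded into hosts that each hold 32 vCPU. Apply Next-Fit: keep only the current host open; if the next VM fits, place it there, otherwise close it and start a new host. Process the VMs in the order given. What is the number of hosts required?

8 hosts

host 1: place vm1 (18 vCPU), 14 vCPU left
host 2: place vm2 (23 vCPU), 9 vCPU left
host 3: place vm3 (28 vCPU), 4 vCPU left
host 4: place vm4 (18 vCPU), 14 vCPU left
host 5: place vm5 (20 vCPU), 12 vCPU left
host 6: place vm6 (19 vCPU), 13 vCPU left
host 6: place vm7 (2 vCPU), 11 vCPU left
host 7: place vm8 (18 vCPU), 14 vCPU left
host 8: place vm9 (31 vCPU), 1 vCPU left
Final hosts: [18] [23] [28] [18] [20] [19,2] [18] [31].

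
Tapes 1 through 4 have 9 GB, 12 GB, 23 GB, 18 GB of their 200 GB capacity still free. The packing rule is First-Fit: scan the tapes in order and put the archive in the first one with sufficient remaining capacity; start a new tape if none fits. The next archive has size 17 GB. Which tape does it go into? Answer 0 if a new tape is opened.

Tapes with room: tape 3 (23 GB), tape 4 (18 GB).
The first with room is tape 3.

3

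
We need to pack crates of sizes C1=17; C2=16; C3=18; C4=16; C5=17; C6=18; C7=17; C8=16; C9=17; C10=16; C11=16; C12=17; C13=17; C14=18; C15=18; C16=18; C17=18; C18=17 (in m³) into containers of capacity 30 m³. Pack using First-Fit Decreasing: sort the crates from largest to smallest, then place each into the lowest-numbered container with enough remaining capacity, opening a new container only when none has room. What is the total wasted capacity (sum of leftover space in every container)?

233

Sorted descending: 18, 18, 18, 18, 18, 18, 17, 17, 17, 17, 17, 17, 17, 16, 16, 16, 16, 16.
container 1: place 18 m³, 12 m³ left
container 2: place 18 m³, 12 m³ left
container 3: place 18 m³, 12 m³ left
container 4: place 18 m³, 12 m³ left
container 5: place 18 m³, 12 m³ left
container 6: place 18 m³, 12 m³ left
container 7: place 17 m³, 13 m³ left
container 8: place 17 m³, 13 m³ left
container 9: place 17 m³, 13 m³ left
container 10: place 17 m³, 13 m³ left
container 11: place 17 m³, 13 m³ left
container 12: place 17 m³, 13 m³ left
container 13: place 17 m³, 13 m³ left
container 14: place 16 m³, 14 m³ left
container 15: place 16 m³, 14 m³ left
container 16: place 16 m³, 14 m³ left
container 17: place 16 m³, 14 m³ left
container 18: place 16 m³, 14 m³ left
18 containers × 30 m³ = 540 m³; used 307 m³; unused 233 m³.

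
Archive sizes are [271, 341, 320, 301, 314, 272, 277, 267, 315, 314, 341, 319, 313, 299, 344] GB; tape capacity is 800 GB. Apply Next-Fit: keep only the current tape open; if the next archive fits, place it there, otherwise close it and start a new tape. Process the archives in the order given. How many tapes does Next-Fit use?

8

Put 271 GB in tape 1; 529 GB remain.
Put 341 GB in tape 1; 188 GB remain.
Put 320 GB in tape 2; 480 GB remain.
Put 301 GB in tape 2; 179 GB remain.
Put 314 GB in tape 3; 486 GB remain.
Put 272 GB in tape 3; 214 GB remain.
Put 277 GB in tape 4; 523 GB remain.
Put 267 GB in tape 4; 256 GB remain.
Put 315 GB in tape 5; 485 GB remain.
Put 314 GB in tape 5; 171 GB remain.
Put 341 GB in tape 6; 459 GB remain.
Put 319 GB in tape 6; 140 GB remain.
Put 313 GB in tape 7; 487 GB remain.
Put 299 GB in tape 7; 188 GB remain.
Put 344 GB in tape 8; 456 GB remain.
Final tapes: [271,341] [320,301] [314,272] [277,267] [315,314] [341,319] [313,299] [344].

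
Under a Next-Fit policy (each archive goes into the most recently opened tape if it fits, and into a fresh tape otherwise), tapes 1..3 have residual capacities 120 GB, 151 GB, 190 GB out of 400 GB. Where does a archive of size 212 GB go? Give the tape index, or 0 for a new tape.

0

Next-Fit only looks at tape 3, which has 190 GB free.
212 GB does not fit, so a new tape is opened.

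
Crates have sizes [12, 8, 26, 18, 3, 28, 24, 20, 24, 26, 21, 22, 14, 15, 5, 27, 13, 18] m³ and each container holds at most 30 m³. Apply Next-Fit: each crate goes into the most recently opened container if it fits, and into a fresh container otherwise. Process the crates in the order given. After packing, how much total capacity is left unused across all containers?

12 m³ → container 1 (remaining 18 m³)
8 m³ → container 1 (remaining 10 m³)
26 m³ → container 2 (remaining 4 m³)
18 m³ → container 3 (remaining 12 m³)
3 m³ → container 3 (remaining 9 m³)
28 m³ → container 4 (remaining 2 m³)
24 m³ → container 5 (remaining 6 m³)
20 m³ → container 6 (remaining 10 m³)
24 m³ → container 7 (remaining 6 m³)
26 m³ → container 8 (remaining 4 m³)
21 m³ → container 9 (remaining 9 m³)
22 m³ → container 10 (remaining 8 m³)
14 m³ → container 11 (remaining 16 m³)
15 m³ → container 11 (remaining 1 m³)
5 m³ → container 12 (remaining 25 m³)
27 m³ → container 13 (remaining 3 m³)
13 m³ → container 14 (remaining 17 m³)
18 m³ → container 15 (remaining 12 m³)
15 containers × 30 m³ = 450 m³; used 324 m³; unused 126 m³.

126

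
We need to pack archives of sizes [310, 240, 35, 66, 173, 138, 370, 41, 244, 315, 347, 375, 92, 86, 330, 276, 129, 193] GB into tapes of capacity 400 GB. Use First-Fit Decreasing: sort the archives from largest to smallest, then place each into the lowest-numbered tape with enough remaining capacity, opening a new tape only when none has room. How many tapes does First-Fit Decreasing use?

Sorted descending: 375, 370, 347, 330, 315, 310, 276, 244, 240, 193, 173, 138, 129, 92, 86, 66, 41, 35.
375 GB → tape 1 (remaining 25 GB)
370 GB → tape 2 (remaining 30 GB)
347 GB → tape 3 (remaining 53 GB)
330 GB → tape 4 (remaining 70 GB)
315 GB → tape 5 (remaining 85 GB)
310 GB → tape 6 (remaining 90 GB)
276 GB → tape 7 (remaining 124 GB)
244 GB → tape 8 (remaining 156 GB)
240 GB → tape 9 (remaining 160 GB)
193 GB → tape 10 (remaining 207 GB)
173 GB → tape 10 (remaining 34 GB)
138 GB → tape 8 (remaining 18 GB)
129 GB → tape 9 (remaining 31 GB)
92 GB → tape 7 (remaining 32 GB)
86 GB → tape 6 (remaining 4 GB)
66 GB → tape 4 (remaining 4 GB)
41 GB → tape 3 (remaining 12 GB)
35 GB → tape 5 (remaining 50 GB)
Final tapes: [375] [370] [347,41] [330,66] [315,35] [310,86] [276,92] [244,138] [240,129] [193,173].

10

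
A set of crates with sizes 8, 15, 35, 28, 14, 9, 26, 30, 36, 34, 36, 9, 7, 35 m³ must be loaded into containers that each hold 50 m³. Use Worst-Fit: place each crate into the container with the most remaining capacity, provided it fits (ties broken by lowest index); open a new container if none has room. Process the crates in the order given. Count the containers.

9 containers

container 1: place 8 m³, 42 m³ left
container 1: place 15 m³, 27 m³ left
container 2: place 35 m³, 15 m³ left
container 3: place 28 m³, 22 m³ left
container 1: place 14 m³, 13 m³ left
container 3: place 9 m³, 13 m³ left
container 4: place 26 m³, 24 m³ left
container 5: place 30 m³, 20 m³ left
container 6: place 36 m³, 14 m³ left
container 7: place 34 m³, 16 m³ left
container 8: place 36 m³, 14 m³ left
container 4: place 9 m³, 15 m³ left
container 5: place 7 m³, 13 m³ left
container 9: place 35 m³, 15 m³ left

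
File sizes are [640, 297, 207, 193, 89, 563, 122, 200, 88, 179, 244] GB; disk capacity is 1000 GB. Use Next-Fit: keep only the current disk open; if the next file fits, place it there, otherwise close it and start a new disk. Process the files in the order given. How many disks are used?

4 disks

disk 1: place 640 GB, 360 GB left
disk 1: place 297 GB, 63 GB left
disk 2: place 207 GB, 793 GB left
disk 2: place 193 GB, 600 GB left
disk 2: place 89 GB, 511 GB left
disk 3: place 563 GB, 437 GB left
disk 3: place 122 GB, 315 GB left
disk 3: place 200 GB, 115 GB left
disk 3: place 88 GB, 27 GB left
disk 4: place 179 GB, 821 GB left
disk 4: place 244 GB, 577 GB left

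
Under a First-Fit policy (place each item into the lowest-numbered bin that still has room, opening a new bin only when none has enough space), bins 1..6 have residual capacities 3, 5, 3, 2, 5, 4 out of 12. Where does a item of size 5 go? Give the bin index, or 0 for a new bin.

2

Bins with room: bin 2 (5), bin 5 (5).
The first with room is bin 2.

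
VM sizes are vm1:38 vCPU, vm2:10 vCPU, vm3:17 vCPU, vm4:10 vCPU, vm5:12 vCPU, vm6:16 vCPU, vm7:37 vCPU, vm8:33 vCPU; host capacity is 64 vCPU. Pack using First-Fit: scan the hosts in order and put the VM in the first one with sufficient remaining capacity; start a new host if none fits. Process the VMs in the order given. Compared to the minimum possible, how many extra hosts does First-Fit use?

First-Fit: [38,10,10] [17,12,16] [37] [33] → 4 hosts.
Total size 173 vCPU; any packing needs at least ⌈173/64⌉ = 3 hosts.
An optimal packing achieves that bound: [38,17] [37,16,10] [33,12,10] → 3 hosts.
Excess: 4 − 3 = 1.

1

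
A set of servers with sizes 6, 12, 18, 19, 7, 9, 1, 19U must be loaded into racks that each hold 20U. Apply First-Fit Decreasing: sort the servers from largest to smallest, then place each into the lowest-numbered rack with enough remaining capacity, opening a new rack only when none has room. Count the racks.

5

Sorted descending: 19, 19, 18, 12, 9, 7, 6, 1.
rack 1: place 19U, 1U left
rack 2: place 19U, 1U left
rack 3: place 18U, 2U left
rack 4: place 12U, 8U left
rack 5: place 9U, 11U left
rack 4: place 7U, 1U left
rack 5: place 6U, 5U left
rack 1: place 1U, 0U left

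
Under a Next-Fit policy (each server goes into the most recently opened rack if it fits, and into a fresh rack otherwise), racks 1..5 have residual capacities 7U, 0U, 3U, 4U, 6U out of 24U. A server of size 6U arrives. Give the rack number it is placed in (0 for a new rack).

Next-Fit only looks at rack 5, which has 6U free.
6U fits there.

5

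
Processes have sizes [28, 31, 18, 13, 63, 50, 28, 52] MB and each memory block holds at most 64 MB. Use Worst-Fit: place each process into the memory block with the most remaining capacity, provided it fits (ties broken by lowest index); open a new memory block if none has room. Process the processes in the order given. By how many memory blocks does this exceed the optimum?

Worst-Fit: [28,31] [18,13,28] [63] [50] [52] → 5 memory blocks.
Total size 283 MB; any packing needs at least ⌈283/64⌉ = 5 memory blocks.
So 5 is already optimal.

0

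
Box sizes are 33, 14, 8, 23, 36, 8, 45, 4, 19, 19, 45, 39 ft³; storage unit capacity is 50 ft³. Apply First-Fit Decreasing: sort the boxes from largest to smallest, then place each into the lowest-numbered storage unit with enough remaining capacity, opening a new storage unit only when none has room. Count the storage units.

Sorted descending: 45, 45, 39, 36, 33, 23, 19, 19, 14, 8, 8, 4.
45 ft³ → storage unit 1 (remaining 5 ft³)
45 ft³ → storage unit 2 (remaining 5 ft³)
39 ft³ → storage unit 3 (remaining 11 ft³)
36 ft³ → storage unit 4 (remaining 14 ft³)
33 ft³ → storage unit 5 (remaining 17 ft³)
23 ft³ → storage unit 6 (remaining 27 ft³)
19 ft³ → storage unit 6 (remaining 8 ft³)
19 ft³ → storage unit 7 (remaining 31 ft³)
14 ft³ → storage unit 4 (remaining 0 ft³)
8 ft³ → storage unit 3 (remaining 3 ft³)
8 ft³ → storage unit 5 (remaining 9 ft³)
4 ft³ → storage unit 1 (remaining 1 ft³)

7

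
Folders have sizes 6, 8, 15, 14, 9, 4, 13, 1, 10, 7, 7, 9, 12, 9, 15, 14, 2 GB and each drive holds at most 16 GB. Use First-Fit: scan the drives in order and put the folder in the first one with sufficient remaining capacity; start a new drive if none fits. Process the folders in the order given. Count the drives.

12

6 GB → drive 1 (remaining 10 GB)
8 GB → drive 1 (remaining 2 GB)
15 GB → drive 2 (remaining 1 GB)
14 GB → drive 3 (remaining 2 GB)
9 GB → drive 4 (remaining 7 GB)
4 GB → drive 4 (remaining 3 GB)
13 GB → drive 5 (remaining 3 GB)
1 GB → drive 1 (remaining 1 GB)
10 GB → drive 6 (remaining 6 GB)
7 GB → drive 7 (remaining 9 GB)
7 GB → drive 7 (remaining 2 GB)
9 GB → drive 8 (remaining 7 GB)
12 GB → drive 9 (remaining 4 GB)
9 GB → drive 10 (remaining 7 GB)
15 GB → drive 11 (remaining 1 GB)
14 GB → drive 12 (remaining 2 GB)
2 GB → drive 3 (remaining 0 GB)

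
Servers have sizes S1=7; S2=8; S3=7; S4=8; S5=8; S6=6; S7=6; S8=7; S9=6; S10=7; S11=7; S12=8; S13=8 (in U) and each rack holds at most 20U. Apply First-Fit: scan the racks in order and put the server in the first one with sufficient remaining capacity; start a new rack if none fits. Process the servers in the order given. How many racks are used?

S1 (7U) → rack 1 (remaining 13U)
S2 (8U) → rack 1 (remaining 5U)
S3 (7U) → rack 2 (remaining 13U)
S4 (8U) → rack 2 (remaining 5U)
S5 (8U) → rack 3 (remaining 12U)
S6 (6U) → rack 3 (remaining 6U)
S7 (6U) → rack 3 (remaining 0U)
S8 (7U) → rack 4 (remaining 13U)
S9 (6U) → rack 4 (remaining 7U)
S10 (7U) → rack 4 (remaining 0U)
S11 (7U) → rack 5 (remaining 13U)
S12 (8U) → rack 5 (remaining 5U)
S13 (8U) → rack 6 (remaining 12U)

6 racks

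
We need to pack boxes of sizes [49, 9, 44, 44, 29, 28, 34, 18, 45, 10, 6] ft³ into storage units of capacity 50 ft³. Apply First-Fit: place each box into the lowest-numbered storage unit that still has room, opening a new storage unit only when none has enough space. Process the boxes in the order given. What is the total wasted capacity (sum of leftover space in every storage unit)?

34

storage unit 1: place 49 ft³, 1 ft³ left
storage unit 2: place 9 ft³, 41 ft³ left
storage unit 3: place 44 ft³, 6 ft³ left
storage unit 4: place 44 ft³, 6 ft³ left
storage unit 2: place 29 ft³, 12 ft³ left
storage unit 5: place 28 ft³, 22 ft³ left
storage unit 6: place 34 ft³, 16 ft³ left
storage unit 5: place 18 ft³, 4 ft³ left
storage unit 7: place 45 ft³, 5 ft³ left
storage unit 2: place 10 ft³, 2 ft³ left
storage unit 3: place 6 ft³, 0 ft³ left
7 storage units × 50 ft³ = 350 ft³; used 316 ft³; unused 34 ft³.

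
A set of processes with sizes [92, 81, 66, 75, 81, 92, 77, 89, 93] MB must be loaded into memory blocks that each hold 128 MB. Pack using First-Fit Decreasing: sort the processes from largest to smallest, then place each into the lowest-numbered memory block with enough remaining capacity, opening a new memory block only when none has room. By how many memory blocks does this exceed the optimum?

0

First-Fit Decreasing: [93] [92] [92] [89] [81] [81] [77] [75] [66] → 9 memory blocks.
9 processes exceed 64 MB (half the capacity), and no two of those can share a memory block, so at least 9 memory blocks are needed.
So 9 is already optimal.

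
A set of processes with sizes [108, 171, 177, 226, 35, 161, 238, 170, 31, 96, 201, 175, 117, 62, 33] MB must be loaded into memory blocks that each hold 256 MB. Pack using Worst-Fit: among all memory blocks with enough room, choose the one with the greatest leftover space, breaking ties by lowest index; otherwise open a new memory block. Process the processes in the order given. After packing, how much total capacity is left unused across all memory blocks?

559

108 MB → memory block 1 (remaining 148 MB)
171 MB → memory block 2 (remaining 85 MB)
177 MB → memory block 3 (remaining 79 MB)
226 MB → memory block 4 (remaining 30 MB)
35 MB → memory block 1 (remaining 113 MB)
161 MB → memory block 5 (remaining 95 MB)
238 MB → memory block 6 (remaining 18 MB)
170 MB → memory block 7 (remaining 86 MB)
31 MB → memory block 1 (remaining 82 MB)
96 MB → memory block 8 (remaining 160 MB)
201 MB → memory block 9 (remaining 55 MB)
175 MB → memory block 10 (remaining 81 MB)
117 MB → memory block 8 (remaining 43 MB)
62 MB → memory block 5 (remaining 33 MB)
33 MB → memory block 7 (remaining 53 MB)
10 memory blocks × 256 MB = 2560 MB; used 2001 MB; unused 559 MB.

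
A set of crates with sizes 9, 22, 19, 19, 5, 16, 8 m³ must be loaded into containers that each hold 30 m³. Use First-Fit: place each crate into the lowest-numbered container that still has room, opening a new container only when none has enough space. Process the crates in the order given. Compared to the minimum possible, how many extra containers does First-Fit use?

First-Fit: [9,19] [22,5] [19,8] [16] → 4 containers.
Total size 98 m³; any packing needs at least ⌈98/30⌉ = 4 containers.
So 4 is already optimal.

0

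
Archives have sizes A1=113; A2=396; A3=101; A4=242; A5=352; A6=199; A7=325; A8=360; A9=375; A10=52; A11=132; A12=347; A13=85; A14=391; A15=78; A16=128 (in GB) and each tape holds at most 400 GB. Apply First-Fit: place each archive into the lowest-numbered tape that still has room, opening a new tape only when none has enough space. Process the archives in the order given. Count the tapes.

11

Put A1 (113 GB) in tape 1; 287 GB remain.
Put A2 (396 GB) in tape 2; 4 GB remain.
Put A3 (101 GB) in tape 1; 186 GB remain.
Put A4 (242 GB) in tape 3; 158 GB remain.
Put A5 (352 GB) in tape 4; 48 GB remain.
Put A6 (199 GB) in tape 5; 201 GB remain.
Put A7 (325 GB) in tape 6; 75 GB remain.
Put A8 (360 GB) in tape 7; 40 GB remain.
Put A9 (375 GB) in tape 8; 25 GB remain.
Put A10 (52 GB) in tape 1; 134 GB remain.
Put A11 (132 GB) in tape 1; 2 GB remain.
Put A12 (347 GB) in tape 9; 53 GB remain.
Put A13 (85 GB) in tape 3; 73 GB remain.
Put A14 (391 GB) in tape 10; 9 GB remain.
Put A15 (78 GB) in tape 5; 123 GB remain.
Put A16 (128 GB) in tape 11; 272 GB remain.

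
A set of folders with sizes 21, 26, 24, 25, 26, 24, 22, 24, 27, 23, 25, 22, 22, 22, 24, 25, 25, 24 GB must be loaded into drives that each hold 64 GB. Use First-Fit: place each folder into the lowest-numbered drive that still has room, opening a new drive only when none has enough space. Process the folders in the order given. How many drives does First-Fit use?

9

21 GB → drive 1 (remaining 43 GB)
26 GB → drive 1 (remaining 17 GB)
24 GB → drive 2 (remaining 40 GB)
25 GB → drive 2 (remaining 15 GB)
26 GB → drive 3 (remaining 38 GB)
24 GB → drive 3 (remaining 14 GB)
22 GB → drive 4 (remaining 42 GB)
24 GB → drive 4 (remaining 18 GB)
27 GB → drive 5 (remaining 37 GB)
23 GB → drive 5 (remaining 14 GB)
25 GB → drive 6 (remaining 39 GB)
22 GB → drive 6 (remaining 17 GB)
22 GB → drive 7 (remaining 42 GB)
22 GB → drive 7 (remaining 20 GB)
24 GB → drive 8 (remaining 40 GB)
25 GB → drive 8 (remaining 15 GB)
25 GB → drive 9 (remaining 39 GB)
24 GB → drive 9 (remaining 15 GB)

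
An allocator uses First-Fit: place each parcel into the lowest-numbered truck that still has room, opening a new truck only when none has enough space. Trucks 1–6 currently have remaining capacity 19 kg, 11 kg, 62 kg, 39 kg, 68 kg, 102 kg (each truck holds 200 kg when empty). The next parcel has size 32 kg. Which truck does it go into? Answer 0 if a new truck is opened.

3

Trucks with room: truck 3 (62 kg), truck 4 (39 kg), truck 5 (68 kg), truck 6 (102 kg).
The first with room is truck 3.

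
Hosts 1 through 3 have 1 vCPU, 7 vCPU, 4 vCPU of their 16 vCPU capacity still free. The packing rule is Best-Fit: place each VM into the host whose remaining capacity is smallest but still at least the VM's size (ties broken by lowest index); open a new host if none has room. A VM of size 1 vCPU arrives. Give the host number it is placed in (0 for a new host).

Hosts with room: host 1 (1 vCPU), host 2 (7 vCPU), host 3 (4 vCPU).
Tightest fit is host 1 with 1 vCPU free.

1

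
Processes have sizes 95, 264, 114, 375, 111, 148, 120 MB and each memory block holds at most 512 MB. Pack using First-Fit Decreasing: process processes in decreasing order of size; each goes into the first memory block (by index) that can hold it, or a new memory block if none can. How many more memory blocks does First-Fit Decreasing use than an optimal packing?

First-Fit Decreasing: [375,120] [264,148,95] [114,111] → 3 memory blocks.
Total size 1227 MB; any packing needs at least ⌈1227/512⌉ = 3 memory blocks.
So 3 is already optimal.

0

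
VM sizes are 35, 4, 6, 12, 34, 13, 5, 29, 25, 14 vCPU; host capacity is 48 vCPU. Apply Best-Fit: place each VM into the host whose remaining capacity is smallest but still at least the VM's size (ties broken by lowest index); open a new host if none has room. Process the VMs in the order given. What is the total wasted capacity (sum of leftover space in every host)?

Put 35 vCPU in host 1; 13 vCPU remain.
Put 4 vCPU in host 1; 9 vCPU remain.
Put 6 vCPU in host 1; 3 vCPU remain.
Put 12 vCPU in host 2; 36 vCPU remain.
Put 34 vCPU in host 2; 2 vCPU remain.
Put 13 vCPU in host 3; 35 vCPU remain.
Put 5 vCPU in host 3; 30 vCPU remain.
Put 29 vCPU in host 3; 1 vCPU remain.
Put 25 vCPU in host 4; 23 vCPU remain.
Put 14 vCPU in host 4; 9 vCPU remain.
4 hosts × 48 vCPU = 192 vCPU; used 177 vCPU; unused 15 vCPU.

15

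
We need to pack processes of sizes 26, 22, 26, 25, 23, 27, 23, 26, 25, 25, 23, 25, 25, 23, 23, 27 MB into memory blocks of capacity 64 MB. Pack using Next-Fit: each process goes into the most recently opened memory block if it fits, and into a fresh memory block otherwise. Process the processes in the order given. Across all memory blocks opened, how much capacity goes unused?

Put 26 MB in memory block 1; 38 MB remain.
Put 22 MB in memory block 1; 16 MB remain.
Put 26 MB in memory block 2; 38 MB remain.
Put 25 MB in memory block 2; 13 MB remain.
Put 23 MB in memory block 3; 41 MB remain.
Put 27 MB in memory block 3; 14 MB remain.
Put 23 MB in memory block 4; 41 MB remain.
Put 26 MB in memory block 4; 15 MB remain.
Put 25 MB in memory block 5; 39 MB remain.
Put 25 MB in memory block 5; 14 MB remain.
Put 23 MB in memory block 6; 41 MB remain.
Put 25 MB in memory block 6; 16 MB remain.
Put 25 MB in memory block 7; 39 MB remain.
Put 23 MB in memory block 7; 16 MB remain.
Put 23 MB in memory block 8; 41 MB remain.
Put 27 MB in memory block 8; 14 MB remain.
8 memory blocks × 64 MB = 512 MB; used 394 MB; unused 118 MB.

118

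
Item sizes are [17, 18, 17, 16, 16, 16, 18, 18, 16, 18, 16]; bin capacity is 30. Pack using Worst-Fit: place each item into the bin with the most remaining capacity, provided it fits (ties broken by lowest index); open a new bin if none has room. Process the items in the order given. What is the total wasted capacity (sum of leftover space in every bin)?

144

Put 17 in bin 1; 13 remain.
Put 18 in bin 2; 12 remain.
Put 17 in bin 3; 13 remain.
Put 16 in bin 4; 14 remain.
Put 16 in bin 5; 14 remain.
Put 16 in bin 6; 14 remain.
Put 18 in bin 7; 12 remain.
Put 18 in bin 8; 12 remain.
Put 16 in bin 9; 14 remain.
Put 18 in bin 10; 12 remain.
Put 16 in bin 11; 14 remain.
11 bins × 30 = 330; used 186; unused 144.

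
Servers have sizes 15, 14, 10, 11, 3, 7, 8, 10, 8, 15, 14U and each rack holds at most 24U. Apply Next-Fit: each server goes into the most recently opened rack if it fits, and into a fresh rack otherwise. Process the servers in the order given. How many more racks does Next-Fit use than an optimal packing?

1

Next-Fit: [15] [14,10] [11,3,7] [8,10] [8,15] [14] → 6 racks.
Total size 115U; any packing needs at least ⌈115/24⌉ = 5 racks.
An optimal packing achieves that bound: [15,8] [15,8] [14,10] [14,10] [11,7,3] → 5 racks.
Excess: 6 − 5 = 1.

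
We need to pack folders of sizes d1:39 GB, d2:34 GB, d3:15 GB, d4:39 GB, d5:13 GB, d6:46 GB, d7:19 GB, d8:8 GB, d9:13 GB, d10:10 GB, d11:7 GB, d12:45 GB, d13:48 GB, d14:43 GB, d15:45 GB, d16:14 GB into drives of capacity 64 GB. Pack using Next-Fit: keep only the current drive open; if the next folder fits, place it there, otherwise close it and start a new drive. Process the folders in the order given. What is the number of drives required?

9

Put d1 (39 GB) in drive 1; 25 GB remain.
Put d2 (34 GB) in drive 2; 30 GB remain.
Put d3 (15 GB) in drive 2; 15 GB remain.
Put d4 (39 GB) in drive 3; 25 GB remain.
Put d5 (13 GB) in drive 3; 12 GB remain.
Put d6 (46 GB) in drive 4; 18 GB remain.
Put d7 (19 GB) in drive 5; 45 GB remain.
Put d8 (8 GB) in drive 5; 37 GB remain.
Put d9 (13 GB) in drive 5; 24 GB remain.
Put d10 (10 GB) in drive 5; 14 GB remain.
Put d11 (7 GB) in drive 5; 7 GB remain.
Put d12 (45 GB) in drive 6; 19 GB remain.
Put d13 (48 GB) in drive 7; 16 GB remain.
Put d14 (43 GB) in drive 8; 21 GB remain.
Put d15 (45 GB) in drive 9; 19 GB remain.
Put d16 (14 GB) in drive 9; 5 GB remain.
Final drives: [39] [34,15] [39,13] [46] [19,8,13,10,7] [45] [48] [43] [45,14].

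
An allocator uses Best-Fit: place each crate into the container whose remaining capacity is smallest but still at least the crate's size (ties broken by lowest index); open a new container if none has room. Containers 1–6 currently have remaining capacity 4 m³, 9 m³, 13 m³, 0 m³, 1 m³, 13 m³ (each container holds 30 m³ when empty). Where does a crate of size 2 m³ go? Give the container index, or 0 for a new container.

Containers with room: container 1 (4 m³), container 2 (9 m³), container 3 (13 m³), container 6 (13 m³).
Tightest fit is container 1 with 4 m³ free.

1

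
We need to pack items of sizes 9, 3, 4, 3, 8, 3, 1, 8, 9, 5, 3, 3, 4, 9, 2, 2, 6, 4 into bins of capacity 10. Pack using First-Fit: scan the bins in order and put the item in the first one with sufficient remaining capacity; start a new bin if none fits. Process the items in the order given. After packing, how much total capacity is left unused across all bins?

9 → bin 1 (remaining 1)
3 → bin 2 (remaining 7)
4 → bin 2 (remaining 3)
3 → bin 2 (remaining 0)
8 → bin 3 (remaining 2)
3 → bin 4 (remaining 7)
1 → bin 1 (remaining 0)
8 → bin 5 (remaining 2)
9 → bin 6 (remaining 1)
5 → bin 4 (remaining 2)
3 → bin 7 (remaining 7)
3 → bin 7 (remaining 4)
4 → bin 7 (remaining 0)
9 → bin 8 (remaining 1)
2 → bin 3 (remaining 0)
2 → bin 4 (remaining 0)
6 → bin 9 (remaining 4)
4 → bin 9 (remaining 0)
9 bins × 10 = 90; used 86; unused 4.

4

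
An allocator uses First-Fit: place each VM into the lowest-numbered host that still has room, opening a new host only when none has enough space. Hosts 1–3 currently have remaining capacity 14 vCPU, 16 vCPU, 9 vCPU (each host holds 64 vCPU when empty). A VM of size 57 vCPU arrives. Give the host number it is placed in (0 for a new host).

No host has ≥ 57 vCPU free, so a new host is opened.

0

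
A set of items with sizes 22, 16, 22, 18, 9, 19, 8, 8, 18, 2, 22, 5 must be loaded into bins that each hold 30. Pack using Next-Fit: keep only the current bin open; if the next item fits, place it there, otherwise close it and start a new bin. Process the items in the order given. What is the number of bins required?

7 bins

Put 22 in bin 1; 8 remain.
Put 16 in bin 2; 14 remain.
Put 22 in bin 3; 8 remain.
Put 18 in bin 4; 12 remain.
Put 9 in bin 4; 3 remain.
Put 19 in bin 5; 11 remain.
Put 8 in bin 5; 3 remain.
Put 8 in bin 6; 22 remain.
Put 18 in bin 6; 4 remain.
Put 2 in bin 6; 2 remain.
Put 22 in bin 7; 8 remain.
Put 5 in bin 7; 3 remain.
Final bins: [22] [16] [22] [18,9] [19,8] [8,18,2] [22,5].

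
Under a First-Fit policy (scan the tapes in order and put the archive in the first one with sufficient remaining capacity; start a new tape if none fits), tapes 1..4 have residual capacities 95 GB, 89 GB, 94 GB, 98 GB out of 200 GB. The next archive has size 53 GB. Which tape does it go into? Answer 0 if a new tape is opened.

Tapes with room: tape 1 (95 GB), tape 2 (89 GB), tape 3 (94 GB), tape 4 (98 GB).
The first with room is tape 1.

1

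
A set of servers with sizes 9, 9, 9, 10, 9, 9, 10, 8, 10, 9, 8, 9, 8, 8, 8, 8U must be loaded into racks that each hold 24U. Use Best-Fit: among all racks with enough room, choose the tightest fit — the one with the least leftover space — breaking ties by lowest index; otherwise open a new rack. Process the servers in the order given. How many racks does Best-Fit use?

8

rack 1: place 9U, 15U left
rack 1: place 9U, 6U left
rack 2: place 9U, 15U left
rack 2: place 10U, 5U left
rack 3: place 9U, 15U left
rack 3: place 9U, 6U left
rack 4: place 10U, 14U left
rack 4: place 8U, 6U left
rack 5: place 10U, 14U left
rack 5: place 9U, 5U left
rack 6: place 8U, 16U left
rack 6: place 9U, 7U left
rack 7: place 8U, 16U left
rack 7: place 8U, 8U left
rack 7: place 8U, 0U left
rack 8: place 8U, 16U left
Final racks: [9,9] [9,10] [9,9] [10,8] [10,9] [8,9] [8,8,8] [8].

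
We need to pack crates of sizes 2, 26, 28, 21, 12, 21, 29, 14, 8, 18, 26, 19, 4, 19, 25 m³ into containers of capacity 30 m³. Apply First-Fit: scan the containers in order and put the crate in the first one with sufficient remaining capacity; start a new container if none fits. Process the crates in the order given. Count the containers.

11

2 m³ → container 1 (remaining 28 m³)
26 m³ → container 1 (remaining 2 m³)
28 m³ → container 2 (remaining 2 m³)
21 m³ → container 3 (remaining 9 m³)
12 m³ → container 4 (remaining 18 m³)
21 m³ → container 5 (remaining 9 m³)
29 m³ → container 6 (remaining 1 m³)
14 m³ → container 4 (remaining 4 m³)
8 m³ → container 3 (remaining 1 m³)
18 m³ → container 7 (remaining 12 m³)
26 m³ → container 8 (remaining 4 m³)
19 m³ → container 9 (remaining 11 m³)
4 m³ → container 4 (remaining 0 m³)
19 m³ → container 10 (remaining 11 m³)
25 m³ → container 11 (remaining 5 m³)
Final containers: [2,26] [28] [21,8] [12,14,4] [21] [29] [18] [26] [19] [19] [25].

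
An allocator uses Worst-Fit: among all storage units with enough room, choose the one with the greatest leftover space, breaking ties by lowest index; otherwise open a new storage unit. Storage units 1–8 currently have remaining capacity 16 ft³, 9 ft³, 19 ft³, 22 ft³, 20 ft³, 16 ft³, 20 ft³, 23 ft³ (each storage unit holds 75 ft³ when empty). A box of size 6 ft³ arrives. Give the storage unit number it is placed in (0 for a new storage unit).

Storage units with room: storage unit 1 (16 ft³), storage unit 2 (9 ft³), storage unit 3 (19 ft³), storage unit 4 (22 ft³), storage unit 5 (20 ft³), storage unit 6 (16 ft³), storage unit 7 (20 ft³), storage unit 8 (23 ft³).
Most room is storage unit 8 with 23 ft³ free.

8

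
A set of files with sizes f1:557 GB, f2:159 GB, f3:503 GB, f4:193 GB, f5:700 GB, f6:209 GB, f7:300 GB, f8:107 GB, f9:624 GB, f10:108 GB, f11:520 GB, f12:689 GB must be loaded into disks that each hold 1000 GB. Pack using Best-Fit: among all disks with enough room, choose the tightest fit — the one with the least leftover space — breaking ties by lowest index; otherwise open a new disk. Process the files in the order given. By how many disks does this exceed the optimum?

Best-Fit: [557,159,193] [503,300,107] [700,209] [624,108] [520] [689] → 6 disks.
6 files exceed 500 GB (half the capacity), and no two of those can share a disk, so at least 6 disks are needed.
So 6 is already optimal.

0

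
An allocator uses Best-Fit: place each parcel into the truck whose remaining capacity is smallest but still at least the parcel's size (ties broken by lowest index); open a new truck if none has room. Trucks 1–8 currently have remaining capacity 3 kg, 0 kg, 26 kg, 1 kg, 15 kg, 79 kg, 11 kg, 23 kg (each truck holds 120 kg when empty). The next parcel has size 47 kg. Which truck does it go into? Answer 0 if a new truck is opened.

Trucks with room: truck 6 (79 kg).
Tightest fit is truck 6 with 79 kg free.

6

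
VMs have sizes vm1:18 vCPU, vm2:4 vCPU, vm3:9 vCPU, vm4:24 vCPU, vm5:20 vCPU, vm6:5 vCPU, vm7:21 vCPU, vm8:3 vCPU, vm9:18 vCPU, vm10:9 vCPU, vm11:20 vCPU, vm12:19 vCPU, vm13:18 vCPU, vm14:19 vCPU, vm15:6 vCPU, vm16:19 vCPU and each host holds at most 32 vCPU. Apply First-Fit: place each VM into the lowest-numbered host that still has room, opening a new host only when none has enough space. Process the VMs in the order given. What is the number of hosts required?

host 1: place vm1 (18 vCPU), 14 vCPU left
host 1: place vm2 (4 vCPU), 10 vCPU left
host 1: place vm3 (9 vCPU), 1 vCPU left
host 2: place vm4 (24 vCPU), 8 vCPU left
host 3: place vm5 (20 vCPU), 12 vCPU left
host 2: place vm6 (5 vCPU), 3 vCPU left
host 4: place vm7 (21 vCPU), 11 vCPU left
host 2: place vm8 (3 vCPU), 0 vCPU left
host 5: place vm9 (18 vCPU), 14 vCPU left
host 3: place vm10 (9 vCPU), 3 vCPU left
host 6: place vm11 (20 vCPU), 12 vCPU left
host 7: place vm12 (19 vCPU), 13 vCPU left
host 8: place vm13 (18 vCPU), 14 vCPU left
host 9: place vm14 (19 vCPU), 13 vCPU left
host 4: place vm15 (6 vCPU), 5 vCPU left
host 10: place vm16 (19 vCPU), 13 vCPU left

10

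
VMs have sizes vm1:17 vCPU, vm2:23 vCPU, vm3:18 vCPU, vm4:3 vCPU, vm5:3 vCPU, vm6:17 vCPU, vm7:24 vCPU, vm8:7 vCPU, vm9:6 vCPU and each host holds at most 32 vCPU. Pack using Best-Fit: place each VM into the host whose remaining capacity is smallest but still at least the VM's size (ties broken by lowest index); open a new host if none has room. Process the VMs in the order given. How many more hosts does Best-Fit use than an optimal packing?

0

Best-Fit: [17] [23,3,3] [18,6] [17] [24,7] → 5 hosts.
5 VMs exceed 16 vCPU (half the capacity), and no two of those can share a host, so at least 5 hosts are needed.
So 5 is already optimal.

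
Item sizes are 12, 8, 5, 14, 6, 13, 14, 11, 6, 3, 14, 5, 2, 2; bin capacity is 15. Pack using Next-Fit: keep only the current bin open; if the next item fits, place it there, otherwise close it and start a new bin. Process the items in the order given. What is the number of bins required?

10

Put 12 in bin 1; 3 remain.
Put 8 in bin 2; 7 remain.
Put 5 in bin 2; 2 remain.
Put 14 in bin 3; 1 remain.
Put 6 in bin 4; 9 remain.
Put 13 in bin 5; 2 remain.
Put 14 in bin 6; 1 remain.
Put 11 in bin 7; 4 remain.
Put 6 in bin 8; 9 remain.
Put 3 in bin 8; 6 remain.
Put 14 in bin 9; 1 remain.
Put 5 in bin 10; 10 remain.
Put 2 in bin 10; 8 remain.
Put 2 in bin 10; 6 remain.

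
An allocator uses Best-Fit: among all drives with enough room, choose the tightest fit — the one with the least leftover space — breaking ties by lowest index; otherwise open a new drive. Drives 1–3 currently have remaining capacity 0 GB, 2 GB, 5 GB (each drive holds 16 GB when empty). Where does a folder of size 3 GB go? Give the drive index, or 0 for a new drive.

3

Drives with room: drive 3 (5 GB).
Tightest fit is drive 3 with 5 GB free.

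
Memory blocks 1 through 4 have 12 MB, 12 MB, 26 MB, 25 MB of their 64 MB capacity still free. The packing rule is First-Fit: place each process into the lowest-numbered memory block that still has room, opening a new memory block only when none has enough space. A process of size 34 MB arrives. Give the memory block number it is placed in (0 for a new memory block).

No memory block has ≥ 34 MB free, so a new memory block is opened.

0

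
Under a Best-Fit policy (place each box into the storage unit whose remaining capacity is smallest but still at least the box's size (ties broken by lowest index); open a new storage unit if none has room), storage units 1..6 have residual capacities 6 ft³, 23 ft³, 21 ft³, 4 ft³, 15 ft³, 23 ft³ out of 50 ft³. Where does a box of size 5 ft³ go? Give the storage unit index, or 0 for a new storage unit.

1

Storage units with room: storage unit 1 (6 ft³), storage unit 2 (23 ft³), storage unit 3 (21 ft³), storage unit 5 (15 ft³), storage unit 6 (23 ft³).
Tightest fit is storage unit 1 with 6 ft³ free.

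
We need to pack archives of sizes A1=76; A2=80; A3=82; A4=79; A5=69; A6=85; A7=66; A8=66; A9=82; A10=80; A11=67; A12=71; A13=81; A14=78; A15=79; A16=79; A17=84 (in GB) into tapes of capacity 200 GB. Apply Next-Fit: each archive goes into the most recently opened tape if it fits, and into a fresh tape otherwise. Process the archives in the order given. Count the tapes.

tape 1: place A1 (76 GB), 124 GB left
tape 1: place A2 (80 GB), 44 GB left
tape 2: place A3 (82 GB), 118 GB left
tape 2: place A4 (79 GB), 39 GB left
tape 3: place A5 (69 GB), 131 GB left
tape 3: place A6 (85 GB), 46 GB left
tape 4: place A7 (66 GB), 134 GB left
tape 4: place A8 (66 GB), 68 GB left
tape 5: place A9 (82 GB), 118 GB left
tape 5: place A10 (80 GB), 38 GB left
tape 6: place A11 (67 GB), 133 GB left
tape 6: place A12 (71 GB), 62 GB left
tape 7: place A13 (81 GB), 119 GB left
tape 7: place A14 (78 GB), 41 GB left
tape 8: place A15 (79 GB), 121 GB left
tape 8: place A16 (79 GB), 42 GB left
tape 9: place A17 (84 GB), 116 GB left

9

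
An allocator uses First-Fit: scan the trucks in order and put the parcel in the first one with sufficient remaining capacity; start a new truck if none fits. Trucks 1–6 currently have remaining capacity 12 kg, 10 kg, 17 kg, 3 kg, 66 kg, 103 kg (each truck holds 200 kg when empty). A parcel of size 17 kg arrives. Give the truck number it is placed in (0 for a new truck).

Trucks with room: truck 3 (17 kg), truck 5 (66 kg), truck 6 (103 kg).
The first with room is truck 3.

3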